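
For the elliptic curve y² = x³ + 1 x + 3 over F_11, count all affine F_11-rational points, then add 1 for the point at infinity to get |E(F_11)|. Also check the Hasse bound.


Affine points = {(0, 5), (0, 6), (1, 4), (1, 7), (3, 0), (4, 4), (4, 7), (5, 1), (5, 10), (6, 4), (6, 7), (7, 1), (7, 10), (9, 2), (9, 9), (10, 1), (10, 10)}; affine count = 17; |E(F_11)| = 18.

Discriminant check: Δ ∝ 4a³ + 27b² = 4·1³ + 27·3² = 4·1 + 27·9 ≡ 5 (mod 11). Nonzero ⇒ E is nonsingular.
For each x ∈ F_11, compute rhs = x³ + 1·x + 3 mod 11, then count y ∈ F_11 with y² ≡ rhs.
  x = 0: rhs = 3, matching y values: 5, 6 (2 points).
  x = 1: rhs = 5, matching y values: 4, 7 (2 points).
  x = 2: rhs = 2, matching y values: none (0 points).
  x = 3: rhs = 0, matching y values: 0 (1 points).
  x = 4: rhs = 5, matching y values: 4, 7 (2 points).
  x = 5: rhs = 1, matching y values: 1, 10 (2 points).
  x = 6: rhs = 5, matching y values: 4, 7 (2 points).
  x = 7: rhs = 1, matching y values: 1, 10 (2 points).
  x = 8: rhs = 6, matching y values: none (0 points).
  x = 9: rhs = 4, matching y values: 2, 9 (2 points).
  x = 10: rhs = 1, matching y values: 1, 10 (2 points).
Total affine count: 17.
Full point count |E(F_11)| = 17 + 1 = 18.
Hasse bound: |18 − (11+1)| = |6| = 6 ≤ 2√11 ≈ 6.6332 ✓.


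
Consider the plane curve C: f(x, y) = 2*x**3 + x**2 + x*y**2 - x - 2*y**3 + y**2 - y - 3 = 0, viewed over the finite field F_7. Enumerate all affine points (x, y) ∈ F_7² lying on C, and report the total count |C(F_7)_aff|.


Affine F_7-points: {(0, 4), (2, 6), (3, 5), (4, 5), (5, 2), (5, 4), (6, 2), (6, 6)}; count = 8.

For each of the 49 pairs (x, y) ∈ F_7², evaluate f(x, y) mod 7. Record the zeros.
  x = 0: [0↦4, 1↦2, 2↦4, 3↦5, 4↦0, 5↦5, 6↦1]  zeros at y ∈ {4}
  x = 1: [0↦6, 1↦5, 2↦3, 3↦2, 4↦4, 5↦4, 6↦4]  zeros at y ∈ ∅
  x = 2: [0↦1, 1↦1, 2↦2, 3↦6, 4↦1, 5↦3, 6↦0]  zeros at y ∈ {6}
  x = 3: [0↦1, 1↦2, 2↦6, 3↦1, 4↦3, 5↦0, 6↦1]  zeros at y ∈ {5}
  x = 4: [0↦4, 1↦6, 2↦6, 3↦6, 4↦1, 5↦0, 6↦5]  zeros at y ∈ {5}
  x = 5: [0↦1, 1↦4, 2↦0, 3↦5, 4↦0, 5↦1, 6↦3]  zeros at y ∈ {2, 4}
  x = 6: [0↦4, 1↦1, 2↦0, 3↦3, 4↦5, 5↦1, 6↦0]  zeros at y ∈ {2, 6}
Collecting zeros: affine points = {(0, 4), (2, 6), (3, 5), (4, 5), (5, 2), (5, 4), (6, 2), (6, 6)}.
Total count |C(F_7)_aff| = 8.


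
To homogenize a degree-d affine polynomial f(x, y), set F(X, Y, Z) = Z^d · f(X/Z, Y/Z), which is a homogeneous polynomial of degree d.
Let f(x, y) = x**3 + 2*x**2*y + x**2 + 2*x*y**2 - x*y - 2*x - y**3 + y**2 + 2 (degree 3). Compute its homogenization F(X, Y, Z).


F(X, Y, Z) = X**3 + 2*X**2*Y + X**2*Z + 2*X*Y**2 - X*Y*Z - 2*X*Z**2 - Y**3 + Y**2*Z + 2*Z**3

deg(f) = 3.
Substitute x = X/Z, y = Y/Z into f, then multiply by Z^3.
  monomial 1·x^3·y^0 ↦ 1·X^3·Y^0·Z^0.
  monomial 2·x^2·y^1 ↦ 2·X^2·Y^1·Z^0.
  monomial 1·x^2·y^0 ↦ 1·X^2·Y^0·Z^1.
  monomial 2·x^1·y^2 ↦ 2·X^1·Y^2·Z^0.
  monomial -1·x^1·y^1 ↦ -1·X^1·Y^1·Z^1.
  monomial -2·x^1·y^0 ↦ -2·X^1·Y^0·Z^2.
  monomial -1·x^0·y^3 ↦ -1·X^0·Y^3·Z^0.
  monomial 1·x^0·y^2 ↦ 1·X^0·Y^2·Z^1.
  monomial 2·x^0·y^0 ↦ 2·X^0·Y^0·Z^3.
Collecting: F(X, Y, Z) = X**3 + 2*X**2*Y + X**2*Z + 2*X*Y**2 - X*Y*Z - 2*X*Z**2 - Y**3 + Y**2*Z + 2*Z**3.


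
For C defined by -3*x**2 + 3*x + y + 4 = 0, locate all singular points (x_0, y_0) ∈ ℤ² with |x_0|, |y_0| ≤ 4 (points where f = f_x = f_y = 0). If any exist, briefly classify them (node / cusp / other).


No singular points in the scanned grid; C is smooth there.

Compute partial derivatives:
  f_x = 3 - 6*x.
  f_y = 1.
f_y = 1 is a nonzero constant, so f_y never vanishes: no point (x, y) can satisfy f = f_x = f_y = 0. In particular no (x, y) ∈ {−4, ..., 4}² is singular; the curve is smooth.


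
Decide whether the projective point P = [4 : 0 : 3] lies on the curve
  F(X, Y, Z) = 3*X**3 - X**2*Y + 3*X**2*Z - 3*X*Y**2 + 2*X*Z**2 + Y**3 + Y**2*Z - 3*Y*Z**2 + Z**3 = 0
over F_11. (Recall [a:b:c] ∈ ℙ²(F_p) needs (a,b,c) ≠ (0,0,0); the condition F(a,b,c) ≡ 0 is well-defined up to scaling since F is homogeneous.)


F(4,0,3) ≡ 6 (mod 11); P is NOT on the curve.

Evaluate F(4, 0, 3) term-by-term (mod 11).
  3*X**3 ↦ 3·64·1·1 = 192
  -X**2*Y ↦ -1·16·0·1 = 0
  3*X**2*Z ↦ 3·16·1·3 = 144
  -3*X*Y**2 ↦ -3·4·0·1 = 0
  2*X*Z**2 ↦ 2·4·1·9 = 72
  Y**3 ↦ 1·1·0·1 = 0
  Y**2*Z ↦ 1·1·0·3 = 0
  -3*Y*Z**2 ↦ -3·1·0·9 = 0
  Z**3 ↦ 1·1·1·27 = 27
Sum: F(4, 0, 3) = (192) + (0) + (144) + (0) + (72) + (0) + (0) + (0) + (27) = 435.
Reducing mod 11: 435 ≡ 6 (mod 11).
Since F(a, b, c) ≡ 6 ≠ 0 (mod 11), P does NOT lie on the curve.


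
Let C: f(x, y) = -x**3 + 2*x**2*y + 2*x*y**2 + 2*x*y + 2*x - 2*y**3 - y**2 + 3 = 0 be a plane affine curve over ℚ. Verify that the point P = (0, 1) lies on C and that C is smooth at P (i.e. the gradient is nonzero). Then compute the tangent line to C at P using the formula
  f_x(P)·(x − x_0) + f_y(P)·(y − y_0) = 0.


Tangent line at P: 6*x - 8*y + 8 = 0.

Step 1: f(0, 1) = 0, so P lies on C.
Step 2: partial derivatives
  f_x(x, y) = -3*x**2 + 4*x*y + 2*y**2 + 2*y + 2, f_y(x, y) = 2*x**2 + 4*x*y + 2*x - 6*y**2 - 2*y.
  f_x(P) = 6, f_y(P) = -8 (gradient nonzero, so P is smooth).
Step 3: tangent line at P: 6·(x − 0) + -8·(y − 1) = 0.
Expanding: 6*x - 8*y + 8 = 0.


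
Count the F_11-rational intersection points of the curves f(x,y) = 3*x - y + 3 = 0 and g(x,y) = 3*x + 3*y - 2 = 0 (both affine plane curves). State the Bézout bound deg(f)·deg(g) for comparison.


Common zeros: {(4, 4)}; count = 1; Bézout bound = 1.

deg(f) = 1, deg(g) = 1, so Bézout bound = 1.
Scan x ∈ F_11. For each x, list the y ∈ F_11 with f(x, y) ≡ 0 and those with g(x, y) ≡ 0 (mod 11); the common zeros in that column are the intersection.
  x = 0: f ≡ 0 at y ∈ {3}; g ≡ 0 at y ∈ {8}; common: ∅.
  x = 1: f ≡ 0 at y ∈ {6}; g ≡ 0 at y ∈ {7}; common: ∅.
  x = 2: f ≡ 0 at y ∈ {9}; g ≡ 0 at y ∈ {6}; common: ∅.
  x = 3: f ≡ 0 at y ∈ {1}; g ≡ 0 at y ∈ {5}; common: ∅.
  x = 4: f ≡ 0 at y ∈ {4}; g ≡ 0 at y ∈ {4}; common: {4}.
  x = 5: f ≡ 0 at y ∈ {7}; g ≡ 0 at y ∈ {3}; common: ∅.
  x = 6: f ≡ 0 at y ∈ {10}; g ≡ 0 at y ∈ {2}; common: ∅.
  x = 7: f ≡ 0 at y ∈ {2}; g ≡ 0 at y ∈ {1}; common: ∅.
  x = 8: f ≡ 0 at y ∈ {5}; g ≡ 0 at y ∈ {0}; common: ∅.
  x = 9: f ≡ 0 at y ∈ {8}; g ≡ 0 at y ∈ {10}; common: ∅.
  x = 10: f ≡ 0 at y ∈ {0}; g ≡ 0 at y ∈ {9}; common: ∅.
Collecting: common zeros = {(4, 4)}, so the count is 1.
Comparison with the Bézout bound: 1 ≤ 1 = deg(f)·deg(g), as expected for curves with no common component (the bound is attained).


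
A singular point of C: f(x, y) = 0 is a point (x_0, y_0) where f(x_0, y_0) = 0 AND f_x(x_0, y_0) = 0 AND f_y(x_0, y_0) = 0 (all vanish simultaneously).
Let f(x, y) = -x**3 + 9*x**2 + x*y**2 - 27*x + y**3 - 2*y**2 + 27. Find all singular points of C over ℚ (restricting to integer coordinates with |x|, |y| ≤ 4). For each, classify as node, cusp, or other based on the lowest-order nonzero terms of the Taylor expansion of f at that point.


Singular points: {(3, 0)}; classification: cusp.

Compute partial derivatives:
  f_x = -3*x**2 + 18*x + y**2 - 27.
  f_y = 2*x*y + 3*y**2 - 4*y.
Scan x_0 ∈ {−4, ..., 4}. For each x_0, f_y(x_0, y) is a polynomial in y; find its integer roots y ∈ {−4, ..., 4}, then test f_x and f at those candidates.
  x = -4: f_y(-4, y) = 3*y**2 - 12*y; vanishes at y ∈ {0, 4}. (-4, 0): f_x = -147 ≠ 0; (-4, 4): f_x = -131 ≠ 0.
  x = -3: f_y(-3, y) = 3*y**2 - 10*y; vanishes at y ∈ {0}. (-3, 0): f_x = -108 ≠ 0.
  x = -2: f_y(-2, y) = 3*y**2 - 8*y; vanishes at y ∈ {0}. (-2, 0): f_x = -75 ≠ 0.
  x = -1: f_y(-1, y) = 3*y**2 - 6*y; vanishes at y ∈ {0, 2}. (-1, 0): f_x = -48 ≠ 0; (-1, 2): f_x = -44 ≠ 0.
  x = 0: f_y(0, y) = 3*y**2 - 4*y; vanishes at y ∈ {0}. (0, 0): f_x = -27 ≠ 0.
  x = 1: f_y(1, y) = 3*y**2 - 2*y; vanishes at y ∈ {0}. (1, 0): f_x = -12 ≠ 0.
  x = 2: f_y(2, y) = 3*y**2; vanishes at y ∈ {0}. (2, 0): f_x = -3 ≠ 0.
  x = 3: f_y(3, y) = 3*y**2 + 2*y; vanishes at y ∈ {0}. (3, 0): f_x = 0, f = 0 — SINGULAR.
  x = 4: f_y(4, y) = 3*y**2 + 4*y; vanishes at y ∈ {0}. (4, 0): f_x = -3 ≠ 0.
Only singular point on the grid: (3, 0).
Classify: substitute x = 3 + u, y = 0 + v and expand: f = -u**3 + u*v**2 + v**3 + v**2.
No constant or linear terms (consistent with a singular point). Quadratic part: v**2. Cubic part: -u**3 + u*v**2 + v**3.
The quadratic part v**2 is a perfect square, so there is a single (double) tangent line v = 0, i.e. y = 0. Restricting the cubic part to that line (v = 0) leaves -u**3 ≠ 0, so f is not divisible by v and the branch is v² ≈ u**3 to lowest order — this is a cusp.
Classification: cusp.


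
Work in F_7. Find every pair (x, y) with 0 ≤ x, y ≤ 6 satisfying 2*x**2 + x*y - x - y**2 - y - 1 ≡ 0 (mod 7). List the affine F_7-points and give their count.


Affine F_7-points: {(0, 2), (0, 4), (1, 0), (2, 4), (3, 0), (3, 2)}; count = 6.

For each of the 49 pairs (x, y) ∈ F_7², evaluate f(x, y) mod 7. Record the zeros.
  x = 0: [0↦6, 1↦4, 2↦0, 3↦1, 4↦0, 5↦4, 6↦6]  zeros at y ∈ {2, 4}
  x = 1: [0↦0, 1↦6, 2↦3, 3↦5, 4↦5, 5↦3, 6↦6]  zeros at y ∈ {0}
  x = 2: [0↦5, 1↦5, 2↦3, 3↦6, 4↦0, 5↦6, 6↦3]  zeros at y ∈ {4}
  x = 3: [0↦0, 1↦1, 2↦0, 3↦4, 4↦6, 5↦6, 6↦4]  zeros at y ∈ {0, 2}
  x = 4: [0↦6, 1↦1, 2↦1, 3↦6, 4↦2, 5↦3, 6↦2]  zeros at y ∈ ∅
  x = 5: [0↦2, 1↦5, 2↦6, 3↦5, 4↦2, 5↦4, 6↦4]  zeros at y ∈ ∅
  x = 6: [0↦2, 1↦6, 2↦1, 3↦1, 4↦6, 5↦2, 6↦3]  zeros at y ∈ ∅
Collecting zeros: affine points = {(0, 2), (0, 4), (1, 0), (2, 4), (3, 0), (3, 2)}.
Total count |C(F_7)_aff| = 6.


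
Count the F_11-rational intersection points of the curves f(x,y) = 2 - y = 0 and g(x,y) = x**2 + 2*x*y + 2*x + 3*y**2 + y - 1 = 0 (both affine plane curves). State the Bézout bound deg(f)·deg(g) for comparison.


Common zeros: ∅; count = 0; Bézout bound = 2.

deg(f) = 1, deg(g) = 2, so Bézout bound = 2.
Scan x ∈ F_11. For each x, list the y ∈ F_11 with f(x, y) ≡ 0 and those with g(x, y) ≡ 0 (mod 11); the common zeros in that column are the intersection.
  x = 0: f ≡ 0 at y ∈ {2}; g ≡ 0 at y ∈ ∅; common: ∅.
  x = 1: f ≡ 0 at y ∈ {2}; g ≡ 0 at y ∈ ∅; common: ∅.
  x = 2: f ≡ 0 at y ∈ {2}; g ≡ 0 at y ∈ ∅; common: ∅.
  x = 3: f ≡ 0 at y ∈ {2}; g ≡ 0 at y ∈ ∅; common: ∅.
  x = 4: f ≡ 0 at y ∈ {2}; g ≡ 0 at y ∈ {3, 5}; common: ∅.
  x = 5: f ≡ 0 at y ∈ {2}; g ≡ 0 at y ∈ ∅; common: ∅.
  x = 6: f ≡ 0 at y ∈ {2}; g ≡ 0 at y ∈ {5, 9}; common: ∅.
  x = 7: f ≡ 0 at y ∈ {2}; g ≡ 0 at y ∈ {8, 9}; common: ∅.
  x = 8: f ≡ 0 at y ∈ {2}; g ≡ 0 at y ∈ {1, 8}; common: ∅.
  x = 9: f ≡ 0 at y ∈ {2}; g ≡ 0 at y ∈ ∅; common: ∅.
  x = 10: f ≡ 0 at y ∈ {2}; g ≡ 0 at y ∈ {1, 3}; common: ∅.
Collecting: common zeros = ∅, so the count is 0.
Comparison with the Bézout bound: 0 ≤ 2 = deg(f)·deg(g), as expected for curves with no common component (the affine F_11-count falls short of the bound because intersections may lie at infinity, over extension fields, or carry multiplicity).


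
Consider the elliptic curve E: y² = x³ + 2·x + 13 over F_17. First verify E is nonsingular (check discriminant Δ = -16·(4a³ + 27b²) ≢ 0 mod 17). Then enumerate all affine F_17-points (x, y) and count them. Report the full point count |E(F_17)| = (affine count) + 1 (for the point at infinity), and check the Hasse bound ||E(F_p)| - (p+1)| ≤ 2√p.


Affine points = {(0, 8), (0, 9), (1, 4), (1, 13), (2, 5), (2, 12), (4, 0), (7, 8), (7, 9), (10, 8), (10, 9), (13, 3), (13, 14), (15, 1), (15, 16)}; affine count = 15; |E(F_17)| = 16.

Discriminant check: Δ ∝ 4a³ + 27b² = 4·2³ + 27·13² = 4·8 + 27·169 ≡ 5 (mod 17). Nonzero ⇒ E is nonsingular.
For each x ∈ F_17, compute rhs = x³ + 2·x + 13 mod 17, then count y ∈ F_17 with y² ≡ rhs.
  x = 0: rhs = 13, matching y values: 8, 9 (2 points).
  x = 1: rhs = 16, matching y values: 4, 13 (2 points).
  x = 2: rhs = 8, matching y values: 5, 12 (2 points).
  x = 3: rhs = 12, matching y values: none (0 points).
  x = 4: rhs = 0, matching y values: 0 (1 points).
  x = 5: rhs = 12, matching y values: none (0 points).
  x = 6: rhs = 3, matching y values: none (0 points).
  x = 7: rhs = 13, matching y values: 8, 9 (2 points).
  x = 8: rhs = 14, matching y values: none (0 points).
  x = 9: rhs = 12, matching y values: none (0 points).
  x = 10: rhs = 13, matching y values: 8, 9 (2 points).
  x = 11: rhs = 6, matching y values: none (0 points).
  x = 12: rhs = 14, matching y values: none (0 points).
  x = 13: rhs = 9, matching y values: 3, 14 (2 points).
  x = 14: rhs = 14, matching y values: none (0 points).
  x = 15: rhs = 1, matching y values: 1, 16 (2 points).
  x = 16: rhs = 10, matching y values: none (0 points).
Total affine count: 15.
Full point count |E(F_17)| = 15 + 1 = 16.
Hasse bound: |16 − (17+1)| = |-2| = 2 ≤ 2√17 ≈ 8.2462 ✓.


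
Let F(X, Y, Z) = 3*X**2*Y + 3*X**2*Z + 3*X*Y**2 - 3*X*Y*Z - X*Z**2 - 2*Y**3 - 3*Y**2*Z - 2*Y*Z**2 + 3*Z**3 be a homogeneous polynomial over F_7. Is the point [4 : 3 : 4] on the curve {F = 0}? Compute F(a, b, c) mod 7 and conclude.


F(4,3,4) ≡ 2 (mod 7); P is NOT on the curve.

Evaluate F(4, 3, 4) term-by-term (mod 7).
  3*X**2*Y ↦ 3·16·3·1 = 144
  3*X**2*Z ↦ 3·16·1·4 = 192
  3*X*Y**2 ↦ 3·4·9·1 = 108
  -3*X*Y*Z ↦ -3·4·3·4 = -144
  -X*Z**2 ↦ -1·4·1·16 = -64
  -2*Y**3 ↦ -2·1·27·1 = -54
  -3*Y**2*Z ↦ -3·1·9·4 = -108
  -2*Y*Z**2 ↦ -2·1·3·16 = -96
  3*Z**3 ↦ 3·1·1·64 = 192
Sum: F(4, 3, 4) = (144) + (192) + (108) + (-144) + (-64) + (-54) + (-108) + (-96) + (192) = 170.
Reducing mod 7: 170 ≡ 2 (mod 7).
Since F(a, b, c) ≡ 2 ≠ 0 (mod 7), P does NOT lie on the curve.


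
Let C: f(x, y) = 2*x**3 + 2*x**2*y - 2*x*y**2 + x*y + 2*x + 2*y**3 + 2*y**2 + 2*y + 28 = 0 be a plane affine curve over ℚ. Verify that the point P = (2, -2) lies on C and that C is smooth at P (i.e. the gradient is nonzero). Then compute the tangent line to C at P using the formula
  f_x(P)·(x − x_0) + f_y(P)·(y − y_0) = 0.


Tangent line at P: 44*y + 88 = 0.

Step 1: f(2, -2) = 0, so P lies on C.
Step 2: partial derivatives
  f_x(x, y) = 6*x**2 + 4*x*y - 2*y**2 + y + 2, f_y(x, y) = 2*x**2 - 4*x*y + x + 6*y**2 + 4*y + 2.
  f_x(P) = 0, f_y(P) = 44 (gradient nonzero, so P is smooth).
Step 3: tangent line at P: 0·(x − 2) + 44·(y − -2) = 0.
Expanding: 44*y + 88 = 0.


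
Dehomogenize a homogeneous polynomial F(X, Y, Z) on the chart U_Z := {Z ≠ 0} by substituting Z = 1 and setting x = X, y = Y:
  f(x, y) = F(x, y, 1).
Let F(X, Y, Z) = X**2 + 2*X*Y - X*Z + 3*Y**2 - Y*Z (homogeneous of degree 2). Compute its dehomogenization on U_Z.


f(x, y) = x**2 + 2*x*y - x + 3*y**2 - y

On U_Z we set Z = 1. Each monomial c·X^i·Y^j·Z^k in F becomes c·x^i·y^j·1^k = c·x^i·y^j.
Substituting Z = 1: F(X, Y, 1) = x**2 + 2*x*y - x + 3*y**2 - y.
Note: deg(f) ≤ deg(F) = 2; strict inequality happens when F is divisible by Z (lost terms).


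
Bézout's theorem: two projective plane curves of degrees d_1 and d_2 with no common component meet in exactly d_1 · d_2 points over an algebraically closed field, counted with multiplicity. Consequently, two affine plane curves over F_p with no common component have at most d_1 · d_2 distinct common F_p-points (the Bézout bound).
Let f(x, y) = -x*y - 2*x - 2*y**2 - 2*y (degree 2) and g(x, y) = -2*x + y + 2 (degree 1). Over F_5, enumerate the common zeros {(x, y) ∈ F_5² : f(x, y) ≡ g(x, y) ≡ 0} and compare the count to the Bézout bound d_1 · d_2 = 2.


Common zeros: {(2, 2)}; count = 1; Bézout bound = 2.

deg(f) = 2, deg(g) = 1, so Bézout bound = 2.
Scan x ∈ F_5. For each x, list the y ∈ F_5 with f(x, y) ≡ 0 and those with g(x, y) ≡ 0 (mod 5); the common zeros in that column are the intersection.
  x = 0: f ≡ 0 at y ∈ {0, 4}; g ≡ 0 at y ∈ {3}; common: ∅.
  x = 1: f ≡ 0 at y ∈ ∅; g ≡ 0 at y ∈ {0}; common: ∅.
  x = 2: f ≡ 0 at y ∈ {1, 2}; g ≡ 0 at y ∈ {2}; common: {2}.
  x = 3: f ≡ 0 at y ∈ ∅; g ≡ 0 at y ∈ {4}; common: ∅.
  x = 4: f ≡ 0 at y ∈ ∅; g ≡ 0 at y ∈ {1}; common: ∅.
Collecting: common zeros = {(2, 2)}, so the count is 1.
Comparison with the Bézout bound: 1 ≤ 2 = deg(f)·deg(g), as expected for curves with no common component (the affine F_5-count falls short of the bound because intersections may lie at infinity, over extension fields, or carry multiplicity).


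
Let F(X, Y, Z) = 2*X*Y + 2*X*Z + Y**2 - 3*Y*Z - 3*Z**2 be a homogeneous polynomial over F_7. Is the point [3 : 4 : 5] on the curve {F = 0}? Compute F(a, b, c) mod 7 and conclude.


F(3,4,5) ≡ 5 (mod 7); P is NOT on the curve.

Evaluate F(3, 4, 5) term-by-term (mod 7).
  2*X*Y ↦ 2·3·4·1 = 24
  2*X*Z ↦ 2·3·1·5 = 30
  Y**2 ↦ 1·1·16·1 = 16
  -3*Y*Z ↦ -3·1·4·5 = -60
  -3*Z**2 ↦ -3·1·1·25 = -75
Sum: F(3, 4, 5) = (24) + (30) + (16) + (-60) + (-75) = -65.
Reducing mod 7: -65 ≡ 5 (mod 7).
Since F(a, b, c) ≡ 5 ≠ 0 (mod 7), P does NOT lie on the curve.


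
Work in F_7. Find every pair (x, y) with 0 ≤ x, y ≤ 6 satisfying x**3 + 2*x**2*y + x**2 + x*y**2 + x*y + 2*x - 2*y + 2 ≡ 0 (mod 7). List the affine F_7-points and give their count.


Affine F_7-points: {(0, 1), (2, 1), (2, 2), (3, 4), (3, 6), (6, 0), (6, 6)}; count = 7.

For each of the 49 pairs (x, y) ∈ F_7², evaluate f(x, y) mod 7. Record the zeros.
  x = 0: [0↦2, 1↦0, 2↦5, 3↦3, 4↦1, 5↦6, 6↦4]  zeros at y ∈ {1}
  x = 1: [0↦6, 1↦1, 2↦5, 3↦4, 4↦5, 5↦1, 6↦6]  zeros at y ∈ ∅
  x = 2: [0↦4, 1↦0, 2↦0, 3↦4, 4↦5, 5↦3, 6↦5]  zeros at y ∈ {1, 2}
  x = 3: [0↦2, 1↦3, 2↦3, 3↦2, 4↦0, 5↦4, 6↦0]  zeros at y ∈ {4, 6}
  x = 4: [0↦6, 1↦2, 2↦6, 3↦4, 4↦3, 5↦3, 6↦4]  zeros at y ∈ ∅
  x = 5: [0↦1, 1↦3, 2↦1, 3↦2, 4↦6, 5↦6, 6↦2]  zeros at y ∈ ∅
  x = 6: [0↦0, 1↦5, 2↦1, 3↦2, 4↦1, 5↦5, 6↦0]  zeros at y ∈ {0, 6}
Collecting zeros: affine points = {(0, 1), (2, 1), (2, 2), (3, 4), (3, 6), (6, 0), (6, 6)}.
Total count |C(F_7)_aff| = 7.


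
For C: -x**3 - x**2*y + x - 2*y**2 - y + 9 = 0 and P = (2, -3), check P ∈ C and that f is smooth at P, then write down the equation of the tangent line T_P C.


Tangent line at P: x + 7*y + 19 = 0.

Step 1: f(2, -3) = 0, so P lies on C.
Step 2: partial derivatives
  f_x(x, y) = -3*x**2 - 2*x*y + 1, f_y(x, y) = -x**2 - 4*y - 1.
  f_x(P) = 1, f_y(P) = 7 (gradient nonzero, so P is smooth).
Step 3: tangent line at P: 1·(x − 2) + 7·(y − -3) = 0.
Expanding: x + 7*y + 19 = 0.


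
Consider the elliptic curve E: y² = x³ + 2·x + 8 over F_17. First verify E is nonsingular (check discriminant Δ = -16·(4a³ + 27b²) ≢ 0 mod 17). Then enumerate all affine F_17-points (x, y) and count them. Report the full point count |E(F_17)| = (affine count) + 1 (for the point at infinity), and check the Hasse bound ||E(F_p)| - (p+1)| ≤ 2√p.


Affine points = {(0, 5), (0, 12), (6, 7), (6, 10), (7, 5), (7, 12), (8, 3), (8, 14), (10, 5), (10, 12), (11, 1), (11, 16), (12, 3), (12, 14), (13, 2), (13, 15), (14, 3), (14, 14), (15, 8), (15, 9)}; affine count = 20; |E(F_17)| = 21.

Discriminant check: Δ ∝ 4a³ + 27b² = 4·2³ + 27·8² = 4·8 + 27·64 ≡ 9 (mod 17). Nonzero ⇒ E is nonsingular.
For each x ∈ F_17, compute rhs = x³ + 2·x + 8 mod 17, then count y ∈ F_17 with y² ≡ rhs.
  x = 0: rhs = 8, matching y values: 5, 12 (2 points).
  x = 1: rhs = 11, matching y values: none (0 points).
  x = 2: rhs = 3, matching y values: none (0 points).
  x = 3: rhs = 7, matching y values: none (0 points).
  x = 4: rhs = 12, matching y values: none (0 points).
  x = 5: rhs = 7, matching y values: none (0 points).
  x = 6: rhs = 15, matching y values: 7, 10 (2 points).
  x = 7: rhs = 8, matching y values: 5, 12 (2 points).
  x = 8: rhs = 9, matching y values: 3, 14 (2 points).
  x = 9: rhs = 7, matching y values: none (0 points).
  x = 10: rhs = 8, matching y values: 5, 12 (2 points).
  x = 11: rhs = 1, matching y values: 1, 16 (2 points).
  x = 12: rhs = 9, matching y values: 3, 14 (2 points).
  x = 13: rhs = 4, matching y values: 2, 15 (2 points).
  x = 14: rhs = 9, matching y values: 3, 14 (2 points).
  x = 15: rhs = 13, matching y values: 8, 9 (2 points).
  x = 16: rhs = 5, matching y values: none (0 points).
Total affine count: 20.
Full point count |E(F_17)| = 20 + 1 = 21.
Hasse bound: |21 − (17+1)| = |3| = 3 ≤ 2√17 ≈ 8.2462 ✓.


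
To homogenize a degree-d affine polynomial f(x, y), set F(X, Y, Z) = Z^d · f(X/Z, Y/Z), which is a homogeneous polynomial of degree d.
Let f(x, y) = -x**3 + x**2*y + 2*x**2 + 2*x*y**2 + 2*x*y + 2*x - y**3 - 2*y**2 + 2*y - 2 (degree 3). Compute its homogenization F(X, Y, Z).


F(X, Y, Z) = -X**3 + X**2*Y + 2*X**2*Z + 2*X*Y**2 + 2*X*Y*Z + 2*X*Z**2 - Y**3 - 2*Y**2*Z + 2*Y*Z**2 - 2*Z**3

deg(f) = 3.
Substitute x = X/Z, y = Y/Z into f, then multiply by Z^3.
  monomial -1·x^3·y^0 ↦ -1·X^3·Y^0·Z^0.
  monomial 1·x^2·y^1 ↦ 1·X^2·Y^1·Z^0.
  monomial 2·x^2·y^0 ↦ 2·X^2·Y^0·Z^1.
  monomial 2·x^1·y^2 ↦ 2·X^1·Y^2·Z^0.
  monomial 2·x^1·y^1 ↦ 2·X^1·Y^1·Z^1.
  monomial 2·x^1·y^0 ↦ 2·X^1·Y^0·Z^2.
  monomial -1·x^0·y^3 ↦ -1·X^0·Y^3·Z^0.
  monomial -2·x^0·y^2 ↦ -2·X^0·Y^2·Z^1.
  monomial 2·x^0·y^1 ↦ 2·X^0·Y^1·Z^2.
  monomial -2·x^0·y^0 ↦ -2·X^0·Y^0·Z^3.
Collecting: F(X, Y, Z) = -X**3 + X**2*Y + 2*X**2*Z + 2*X*Y**2 + 2*X*Y*Z + 2*X*Z**2 - Y**3 - 2*Y**2*Z + 2*Y*Z**2 - 2*Z**3.


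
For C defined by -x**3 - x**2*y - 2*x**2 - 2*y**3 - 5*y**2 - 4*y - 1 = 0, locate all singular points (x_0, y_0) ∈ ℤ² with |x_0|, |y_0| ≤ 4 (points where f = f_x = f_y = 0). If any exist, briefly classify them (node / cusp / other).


Singular points: {(0, -1)}; classification: node.

Compute partial derivatives:
  f_x = -3*x**2 - 2*x*y - 4*x.
  f_y = -x**2 - 6*y**2 - 10*y - 4.
Scan x_0 ∈ {−4, ..., 4}. For each x_0, f_y(x_0, y) is a polynomial in y; find its integer roots y ∈ {−4, ..., 4}, then test f_x and f at those candidates.
  x = -4: f_y(-4, y) = -6*y**2 - 10*y - 20; no integer root y with |y| ≤ 4.
  x = -3: f_y(-3, y) = -6*y**2 - 10*y - 13; no integer root y with |y| ≤ 4.
  x = -2: f_y(-2, y) = -6*y**2 - 10*y - 8; no integer root y with |y| ≤ 4.
  x = -1: f_y(-1, y) = -6*y**2 - 10*y - 5; no integer root y with |y| ≤ 4.
  x = 0: f_y(0, y) = -6*y**2 - 10*y - 4; vanishes at y ∈ {-1}. (0, -1): f_x = 0, f = 0 — SINGULAR.
  x = 1: f_y(1, y) = -6*y**2 - 10*y - 5; no integer root y with |y| ≤ 4.
  x = 2: f_y(2, y) = -6*y**2 - 10*y - 8; no integer root y with |y| ≤ 4.
  x = 3: f_y(3, y) = -6*y**2 - 10*y - 13; no integer root y with |y| ≤ 4.
  x = 4: f_y(4, y) = -6*y**2 - 10*y - 20; no integer root y with |y| ≤ 4.
Only singular point on the grid: (0, -1).
Classify: substitute x = 0 + u, y = -1 + v and expand: f = -u**3 - u**2*v - u**2 - 2*v**3 + v**2.
No constant or linear terms (consistent with a singular point). Quadratic part: -u**2 + v**2. Cubic part: -u**3 - u**2*v - 2*v**3.
The quadratic part v**2 - u**2 = (v − u)(v + u) splits into two distinct linear factors, so there are two distinct tangent lines y − -1 = ±(x − 0) — this is a node (ordinary double point).
Classification: node.


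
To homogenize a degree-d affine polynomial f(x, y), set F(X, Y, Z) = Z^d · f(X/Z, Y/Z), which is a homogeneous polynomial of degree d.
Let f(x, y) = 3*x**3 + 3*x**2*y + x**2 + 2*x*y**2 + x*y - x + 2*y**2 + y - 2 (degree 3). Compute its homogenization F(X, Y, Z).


F(X, Y, Z) = 3*X**3 + 3*X**2*Y + X**2*Z + 2*X*Y**2 + X*Y*Z - X*Z**2 + 2*Y**2*Z + Y*Z**2 - 2*Z**3

deg(f) = 3.
Substitute x = X/Z, y = Y/Z into f, then multiply by Z^3.
  monomial 3·x^3·y^0 ↦ 3·X^3·Y^0·Z^0.
  monomial 3·x^2·y^1 ↦ 3·X^2·Y^1·Z^0.
  monomial 1·x^2·y^0 ↦ 1·X^2·Y^0·Z^1.
  monomial 2·x^1·y^2 ↦ 2·X^1·Y^2·Z^0.
  monomial 1·x^1·y^1 ↦ 1·X^1·Y^1·Z^1.
  monomial -1·x^1·y^0 ↦ -1·X^1·Y^0·Z^2.
  monomial 2·x^0·y^2 ↦ 2·X^0·Y^2·Z^1.
  monomial 1·x^0·y^1 ↦ 1·X^0·Y^1·Z^2.
  monomial -2·x^0·y^0 ↦ -2·X^0·Y^0·Z^3.
Collecting: F(X, Y, Z) = 3*X**3 + 3*X**2*Y + X**2*Z + 2*X*Y**2 + X*Y*Z - X*Z**2 + 2*Y**2*Z + Y*Z**2 - 2*Z**3.


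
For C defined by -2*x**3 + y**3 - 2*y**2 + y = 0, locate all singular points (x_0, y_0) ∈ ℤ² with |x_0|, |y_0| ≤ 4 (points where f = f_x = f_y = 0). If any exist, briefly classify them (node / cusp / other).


Singular points: {(0, 1)}; classification: cusp.

Compute partial derivatives:
  f_x = -6*x**2.
  f_y = 3*y**2 - 4*y + 1.
Scan x_0 ∈ {−4, ..., 4}. For each x_0, f_y(x_0, y) is a polynomial in y; find its integer roots y ∈ {−4, ..., 4}, then test f_x and f at those candidates.
  x = -4: f_y(-4, y) = 3*y**2 - 4*y + 1; vanishes at y ∈ {1}. (-4, 1): f_x = -96 ≠ 0.
  x = -3: f_y(-3, y) = 3*y**2 - 4*y + 1; vanishes at y ∈ {1}. (-3, 1): f_x = -54 ≠ 0.
  x = -2: f_y(-2, y) = 3*y**2 - 4*y + 1; vanishes at y ∈ {1}. (-2, 1): f_x = -24 ≠ 0.
  x = -1: f_y(-1, y) = 3*y**2 - 4*y + 1; vanishes at y ∈ {1}. (-1, 1): f_x = -6 ≠ 0.
  x = 0: f_y(0, y) = 3*y**2 - 4*y + 1; vanishes at y ∈ {1}. (0, 1): f_x = 0, f = 0 — SINGULAR.
  x = 1: f_y(1, y) = 3*y**2 - 4*y + 1; vanishes at y ∈ {1}. (1, 1): f_x = -6 ≠ 0.
  x = 2: f_y(2, y) = 3*y**2 - 4*y + 1; vanishes at y ∈ {1}. (2, 1): f_x = -24 ≠ 0.
  x = 3: f_y(3, y) = 3*y**2 - 4*y + 1; vanishes at y ∈ {1}. (3, 1): f_x = -54 ≠ 0.
  x = 4: f_y(4, y) = 3*y**2 - 4*y + 1; vanishes at y ∈ {1}. (4, 1): f_x = -96 ≠ 0.
Only singular point on the grid: (0, 1).
Classify: substitute x = 0 + u, y = 1 + v and expand: f = -2*u**3 + v**3 + v**2.
No constant or linear terms (consistent with a singular point). Quadratic part: v**2. Cubic part: -2*u**3 + v**3.
The quadratic part v**2 is a perfect square, so there is a single (double) tangent line v = 0, i.e. y = 1. Restricting the cubic part to that line (v = 0) leaves -2*u**3 ≠ 0, so f is not divisible by v and the branch is v² ≈ 2*u**3 to lowest order — this is a cusp.
Classification: cusp.


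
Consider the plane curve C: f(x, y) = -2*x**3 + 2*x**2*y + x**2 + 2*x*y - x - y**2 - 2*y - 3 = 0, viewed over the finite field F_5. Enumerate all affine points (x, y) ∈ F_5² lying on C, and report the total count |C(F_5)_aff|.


Affine F_5-points: {(1, 0), (1, 2), (3, 1)}; count = 3.

For each of the 25 pairs (x, y) ∈ F_5², evaluate f(x, y) mod 5. Record the zeros.
  x = 0: [0↦2, 1↦4, 2↦4, 3↦2, 4↦3]  zeros at y ∈ ∅
  x = 1: [0↦0, 1↦1, 2↦0, 3↦2, 4↦2]  zeros at y ∈ {0, 2}
  x = 2: [0↦3, 1↦2, 2↦4, 3↦4, 4↦2]  zeros at y ∈ ∅
  x = 3: [0↦4, 1↦0, 2↦4, 3↦1, 4↦1]  zeros at y ∈ {1}
  x = 4: [0↦1, 1↦3, 2↦3, 3↦1, 4↦2]  zeros at y ∈ ∅
Collecting zeros: affine points = {(1, 0), (1, 2), (3, 1)}.
Total count |C(F_5)_aff| = 3.


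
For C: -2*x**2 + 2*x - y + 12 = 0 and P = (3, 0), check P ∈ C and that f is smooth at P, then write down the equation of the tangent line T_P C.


Tangent line at P: -10*x - y + 30 = 0.

Step 1: f(3, 0) = 0, so P lies on C.
Step 2: partial derivatives
  f_x(x, y) = 2 - 4*x, f_y(x, y) = -1.
  f_x(P) = -10, f_y(P) = -1 (gradient nonzero, so P is smooth).
Step 3: tangent line at P: -10·(x − 3) + -1·(y − 0) = 0.
Expanding: -10*x - y + 30 = 0.


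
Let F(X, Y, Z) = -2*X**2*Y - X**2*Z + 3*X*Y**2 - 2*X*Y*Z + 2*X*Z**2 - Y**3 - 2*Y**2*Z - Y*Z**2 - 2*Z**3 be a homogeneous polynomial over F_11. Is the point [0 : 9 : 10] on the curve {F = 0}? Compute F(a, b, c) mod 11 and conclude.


F(0,9,10) ≡ 9 (mod 11); P is NOT on the curve.

Evaluate F(0, 9, 10) term-by-term (mod 11).
  -2*X**2*Y ↦ -2·0·9·1 = 0
  -X**2*Z ↦ -1·0·1·10 = 0
  3*X*Y**2 ↦ 3·0·81·1 = 0
  -2*X*Y*Z ↦ -2·0·9·10 = 0
  2*X*Z**2 ↦ 2·0·1·100 = 0
  -Y**3 ↦ -1·1·729·1 = -729
  -2*Y**2*Z ↦ -2·1·81·10 = -1620
  -Y*Z**2 ↦ -1·1·9·100 = -900
  -2*Z**3 ↦ -2·1·1·1000 = -2000
Sum: F(0, 9, 10) = (0) + (0) + (0) + (0) + (0) + (-729) + (-1620) + (-900) + (-2000) = -5249.
Reducing mod 11: -5249 ≡ 9 (mod 11).
Since F(a, b, c) ≡ 9 ≠ 0 (mod 11), P does NOT lie on the curve.


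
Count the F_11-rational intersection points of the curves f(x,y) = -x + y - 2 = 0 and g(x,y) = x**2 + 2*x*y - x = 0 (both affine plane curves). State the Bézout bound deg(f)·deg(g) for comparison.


Common zeros: {(0, 2), (10, 1)}; count = 2; Bézout bound = 2.

deg(f) = 1, deg(g) = 2, so Bézout bound = 2.
Scan x ∈ F_11. For each x, list the y ∈ F_11 with f(x, y) ≡ 0 and those with g(x, y) ≡ 0 (mod 11); the common zeros in that column are the intersection.
  x = 0: f ≡ 0 at y ∈ {2}; g ≡ 0 at y ∈ {0, 1, 2, 3, 4, 5, 6, 7, 8, 9, 10}; common: {2}.
  x = 1: f ≡ 0 at y ∈ {3}; g ≡ 0 at y ∈ {0}; common: ∅.
  x = 2: f ≡ 0 at y ∈ {4}; g ≡ 0 at y ∈ {5}; common: ∅.
  x = 3: f ≡ 0 at y ∈ {5}; g ≡ 0 at y ∈ {10}; common: ∅.
  x = 4: f ≡ 0 at y ∈ {6}; g ≡ 0 at y ∈ {4}; common: ∅.
  x = 5: f ≡ 0 at y ∈ {7}; g ≡ 0 at y ∈ {9}; common: ∅.
  x = 6: f ≡ 0 at y ∈ {8}; g ≡ 0 at y ∈ {3}; common: ∅.
  x = 7: f ≡ 0 at y ∈ {9}; g ≡ 0 at y ∈ {8}; common: ∅.
  x = 8: f ≡ 0 at y ∈ {10}; g ≡ 0 at y ∈ {2}; common: ∅.
  x = 9: f ≡ 0 at y ∈ {0}; g ≡ 0 at y ∈ {7}; common: ∅.
  x = 10: f ≡ 0 at y ∈ {1}; g ≡ 0 at y ∈ {1}; common: {1}.
Collecting: common zeros = {(0, 2), (10, 1)}, so the count is 2.
Comparison with the Bézout bound: 2 ≤ 2 = deg(f)·deg(g), as expected for curves with no common component (the bound is attained).


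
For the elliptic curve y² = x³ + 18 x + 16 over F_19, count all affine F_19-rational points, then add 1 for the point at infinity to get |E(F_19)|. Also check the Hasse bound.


Affine points = {(0, 4), (0, 15), (1, 4), (1, 15), (4, 0), (6, 6), (6, 13), (8, 8), (8, 11), (11, 5), (11, 14), (16, 7), (16, 12), (18, 4), (18, 15)}; affine count = 15; |E(F_19)| = 16.

Discriminant check: Δ ∝ 4a³ + 27b² = 4·18³ + 27·16² = 4·5832 + 27·256 ≡ 11 (mod 19). Nonzero ⇒ E is nonsingular.
For each x ∈ F_19, compute rhs = x³ + 18·x + 16 mod 19, then count y ∈ F_19 with y² ≡ rhs.
  x = 0: rhs = 16, matching y values: 4, 15 (2 points).
  x = 1: rhs = 16, matching y values: 4, 15 (2 points).
  x = 2: rhs = 3, matching y values: none (0 points).
  x = 3: rhs = 2, matching y values: none (0 points).
  x = 4: rhs = 0, matching y values: 0 (1 points).
  x = 5: rhs = 3, matching y values: none (0 points).
  x = 6: rhs = 17, matching y values: 6, 13 (2 points).
  x = 7: rhs = 10, matching y values: none (0 points).
  x = 8: rhs = 7, matching y values: 8, 11 (2 points).
  x = 9: rhs = 14, matching y values: none (0 points).
  x = 10: rhs = 18, matching y values: none (0 points).
  x = 11: rhs = 6, matching y values: 5, 14 (2 points).
  x = 12: rhs = 3, matching y values: none (0 points).
  x = 13: rhs = 15, matching y values: none (0 points).
  x = 14: rhs = 10, matching y values: none (0 points).
  x = 15: rhs = 13, matching y values: none (0 points).
  x = 16: rhs = 11, matching y values: 7, 12 (2 points).
  x = 17: rhs = 10, matching y values: none (0 points).
  x = 18: rhs = 16, matching y values: 4, 15 (2 points).
Total affine count: 15.
Full point count |E(F_19)| = 15 + 1 = 16.
Hasse bound: |16 − (19+1)| = |-4| = 4 ≤ 2√19 ≈ 8.7178 ✓.


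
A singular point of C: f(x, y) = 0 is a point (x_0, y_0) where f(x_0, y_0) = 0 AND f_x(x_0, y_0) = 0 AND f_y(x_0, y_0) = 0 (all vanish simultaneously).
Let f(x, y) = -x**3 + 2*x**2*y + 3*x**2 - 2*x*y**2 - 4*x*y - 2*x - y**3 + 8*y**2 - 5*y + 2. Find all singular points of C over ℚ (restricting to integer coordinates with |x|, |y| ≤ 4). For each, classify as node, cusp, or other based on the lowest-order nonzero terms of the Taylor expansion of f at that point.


Singular points: {(2, 1)}; classification: node.

Compute partial derivatives:
  f_x = -3*x**2 + 4*x*y + 6*x - 2*y**2 - 4*y - 2.
  f_y = 2*x**2 - 4*x*y - 4*x - 3*y**2 + 16*y - 5.
Scan x_0 ∈ {−4, ..., 4}. For each x_0, f_y(x_0, y) is a polynomial in y; find its integer roots y ∈ {−4, ..., 4}, then test f_x and f at those candidates.
  x = -4: f_y(-4, y) = -3*y**2 + 32*y + 43; no integer root y with |y| ≤ 4.
  x = -3: f_y(-3, y) = -3*y**2 + 28*y + 25; no integer root y with |y| ≤ 4.
  x = -2: f_y(-2, y) = -3*y**2 + 24*y + 11; no integer root y with |y| ≤ 4.
  x = -1: f_y(-1, y) = -3*y**2 + 20*y + 1; no integer root y with |y| ≤ 4.
  x = 0: f_y(0, y) = -3*y**2 + 16*y - 5; no integer root y with |y| ≤ 4.
  x = 1: f_y(1, y) = -3*y**2 + 12*y - 7; no integer root y with |y| ≤ 4.
  x = 2: f_y(2, y) = -3*y**2 + 8*y - 5; vanishes at y ∈ {1}. (2, 1): f_x = 0, f = 0 — SINGULAR.
  x = 3: f_y(3, y) = -3*y**2 + 4*y + 1; no integer root y with |y| ≤ 4.
  x = 4: f_y(4, y) = 11 - 3*y**2; no integer root y with |y| ≤ 4.
Only singular point on the grid: (2, 1).
Classify: substitute x = 2 + u, y = 1 + v and expand: f = -u**3 + 2*u**2*v - u**2 - 2*u*v**2 - v**3 + v**2.
No constant or linear terms (consistent with a singular point). Quadratic part: -u**2 + v**2. Cubic part: -u**3 + 2*u**2*v - 2*u*v**2 - v**3.
The quadratic part v**2 - u**2 = (v − u)(v + u) splits into two distinct linear factors, so there are two distinct tangent lines y − 1 = ±(x − 2) — this is a node (ordinary double point).
Classification: node.


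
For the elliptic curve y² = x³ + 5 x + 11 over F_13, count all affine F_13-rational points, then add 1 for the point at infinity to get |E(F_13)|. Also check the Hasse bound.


Affine points = {(1, 2), (1, 11), (2, 4), (2, 9), (3, 1), (3, 12), (4, 2), (4, 11), (6, 6), (6, 7), (7, 5), (7, 8), (8, 2), (8, 11)}; affine count = 14; |E(F_13)| = 15.

Discriminant check: Δ ∝ 4a³ + 27b² = 4·5³ + 27·11² = 4·125 + 27·121 ≡ 10 (mod 13). Nonzero ⇒ E is nonsingular.
For each x ∈ F_13, compute rhs = x³ + 5·x + 11 mod 13, then count y ∈ F_13 with y² ≡ rhs.
  x = 0: rhs = 11, matching y values: none (0 points).
  x = 1: rhs = 4, matching y values: 2, 11 (2 points).
  x = 2: rhs = 3, matching y values: 4, 9 (2 points).
  x = 3: rhs = 1, matching y values: 1, 12 (2 points).
  x = 4: rhs = 4, matching y values: 2, 11 (2 points).
  x = 5: rhs = 5, matching y values: none (0 points).
  x = 6: rhs = 10, matching y values: 6, 7 (2 points).
  x = 7: rhs = 12, matching y values: 5, 8 (2 points).
  x = 8: rhs = 4, matching y values: 2, 11 (2 points).
  x = 9: rhs = 5, matching y values: none (0 points).
  x = 10: rhs = 8, matching y values: none (0 points).
  x = 11: rhs = 6, matching y values: none (0 points).
  x = 12: rhs = 5, matching y values: none (0 points).
Total affine count: 14.
Full point count |E(F_13)| = 14 + 1 = 15.
Hasse bound: |15 − (13+1)| = |1| = 1 ≤ 2√13 ≈ 7.2111 ✓.


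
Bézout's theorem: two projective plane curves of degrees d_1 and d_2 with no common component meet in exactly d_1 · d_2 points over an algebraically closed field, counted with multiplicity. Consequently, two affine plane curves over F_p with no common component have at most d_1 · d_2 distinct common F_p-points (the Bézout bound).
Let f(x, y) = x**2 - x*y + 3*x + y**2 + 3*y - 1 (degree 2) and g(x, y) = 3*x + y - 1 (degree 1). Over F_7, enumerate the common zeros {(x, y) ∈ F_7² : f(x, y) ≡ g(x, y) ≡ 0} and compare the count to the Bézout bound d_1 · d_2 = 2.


Common zeros: ∅; count = 0; Bézout bound = 2.

deg(f) = 2, deg(g) = 1, so Bézout bound = 2.
Scan x ∈ F_7. For each x, list the y ∈ F_7 with f(x, y) ≡ 0 and those with g(x, y) ≡ 0 (mod 7); the common zeros in that column are the intersection.
  x = 0: f ≡ 0 at y ∈ ∅; g ≡ 0 at y ∈ {1}; common: ∅.
  x = 1: f ≡ 0 at y ∈ ∅; g ≡ 0 at y ∈ {5}; common: ∅.
  x = 2: f ≡ 0 at y ∈ {3}; g ≡ 0 at y ∈ {2}; common: ∅.
  x = 3: f ≡ 0 at y ∈ {2, 5}; g ≡ 0 at y ∈ {6}; common: ∅.
  x = 4: f ≡ 0 at y ∈ ∅; g ≡ 0 at y ∈ {3}; common: ∅.
  x = 5: f ≡ 0 at y ∈ {3, 6}; g ≡ 0 at y ∈ {0}; common: ∅.
  x = 6: f ≡ 0 at y ∈ {5}; g ≡ 0 at y ∈ {4}; common: ∅.
Collecting: common zeros = ∅, so the count is 0.
Comparison with the Bézout bound: 0 ≤ 2 = deg(f)·deg(g), as expected for curves with no common component (the affine F_7-count falls short of the bound because intersections may lie at infinity, over extension fields, or carry multiplicity).


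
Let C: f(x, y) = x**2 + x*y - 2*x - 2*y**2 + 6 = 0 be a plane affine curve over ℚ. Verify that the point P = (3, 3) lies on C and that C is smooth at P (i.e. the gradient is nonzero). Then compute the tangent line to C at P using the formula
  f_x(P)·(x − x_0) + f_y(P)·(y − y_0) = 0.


Tangent line at P: 7*x - 9*y + 6 = 0.

Step 1: f(3, 3) = 0, so P lies on C.
Step 2: partial derivatives
  f_x(x, y) = 2*x + y - 2, f_y(x, y) = x - 4*y.
  f_x(P) = 7, f_y(P) = -9 (gradient nonzero, so P is smooth).
Step 3: tangent line at P: 7·(x − 3) + -9·(y − 3) = 0.
Expanding: 7*x - 9*y + 6 = 0.


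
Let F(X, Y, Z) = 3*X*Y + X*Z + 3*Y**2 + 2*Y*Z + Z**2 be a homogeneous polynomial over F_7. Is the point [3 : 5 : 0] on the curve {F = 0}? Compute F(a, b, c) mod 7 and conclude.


F(3,5,0) ≡ 1 (mod 7); P is NOT on the curve.

Evaluate F(3, 5, 0) term-by-term (mod 7).
  3*X*Y ↦ 3·3·5·1 = 45
  X*Z ↦ 1·3·1·0 = 0
  3*Y**2 ↦ 3·1·25·1 = 75
  2*Y*Z ↦ 2·1·5·0 = 0
  Z**2 ↦ 1·1·1·0 = 0
Sum: F(3, 5, 0) = (45) + (0) + (75) + (0) + (0) = 120.
Reducing mod 7: 120 ≡ 1 (mod 7).
Since F(a, b, c) ≡ 1 ≠ 0 (mod 7), P does NOT lie on the curve.


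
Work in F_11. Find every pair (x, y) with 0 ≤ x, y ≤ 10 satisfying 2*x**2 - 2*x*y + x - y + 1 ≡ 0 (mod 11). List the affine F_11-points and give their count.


Affine F_11-points: {(0, 1), (1, 5), (2, 0), (3, 0), (4, 9), (6, 1), (7, 10), (8, 10), (9, 5), (10, 9)}; count = 10.

For each of the 121 pairs (x, y) ∈ F_11², evaluate f(x, y) mod 11. Record the zeros.
  x = 0: [0↦1, 1↦0, 2↦10, 3↦9, 4↦8, 5↦7, 6↦6, 7↦5, 8↦4, 9↦3, 10↦2]  zeros at y ∈ {1}
  x = 1: [0↦4, 1↦1, 2↦9, 3↦6, 4↦3, 5↦0, 6↦8, 7↦5, 8↦2, 9↦10, 10↦7]  zeros at y ∈ {5}
  x = 2: [0↦0, 1↦6, 2↦1, 3↦7, 4↦2, 5↦8, 6↦3, 7↦9, 8↦4, 9↦10, 10↦5]  zeros at y ∈ {0}
  x = 3: [0↦0, 1↦4, 2↦8, 3↦1, 4↦5, 5↦9, 6↦2, 7↦6, 8↦10, 9↦3, 10↦7]  zeros at y ∈ {0}
  x = 4: [0↦4, 1↦6, 2↦8, 3↦10, 4↦1, 5↦3, 6↦5, 7↦7, 8↦9, 9↦0, 10↦2]  zeros at y ∈ {9}
  x = 5: [0↦1, 1↦1, 2↦1, 3↦1, 4↦1, 5↦1, 6↦1, 7↦1, 8↦1, 9↦1, 10↦1]  zeros at y ∈ ∅
  x = 6: [0↦2, 1↦0, 2↦9, 3↦7, 4↦5, 5↦3, 6↦1, 7↦10, 8↦8, 9↦6, 10↦4]  zeros at y ∈ {1}
  x = 7: [0↦7, 1↦3, 2↦10, 3↦6, 4↦2, 5↦9, 6↦5, 7↦1, 8↦8, 9↦4, 10↦0]  zeros at y ∈ {10}
  x = 8: [0↦5, 1↦10, 2↦4, 3↦9, 4↦3, 5↦8, 6↦2, 7↦7, 8↦1, 9↦6, 10↦0]  zeros at y ∈ {10}
  x = 9: [0↦7, 1↦10, 2↦2, 3↦5, 4↦8, 5↦0, 6↦3, 7↦6, 8↦9, 9↦1, 10↦4]  zeros at y ∈ {5}
  x = 10: [0↦2, 1↦3, 2↦4, 3↦5, 4↦6, 5↦7, 6↦8, 7↦9, 8↦10, 9↦0, 10↦1]  zeros at y ∈ {9}
Collecting zeros: affine points = {(0, 1), (1, 5), (2, 0), (3, 0), (4, 9), (6, 1), (7, 10), (8, 10), (9, 5), (10, 9)}.
Total count |C(F_11)_aff| = 10.


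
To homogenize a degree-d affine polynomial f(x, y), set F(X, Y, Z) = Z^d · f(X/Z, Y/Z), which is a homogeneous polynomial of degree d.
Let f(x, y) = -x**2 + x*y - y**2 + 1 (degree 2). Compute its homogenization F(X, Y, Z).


F(X, Y, Z) = -X**2 + X*Y - Y**2 + Z**2

deg(f) = 2.
Substitute x = X/Z, y = Y/Z into f, then multiply by Z^2.
  monomial -1·x^2·y^0 ↦ -1·X^2·Y^0·Z^0.
  monomial 1·x^1·y^1 ↦ 1·X^1·Y^1·Z^0.
  monomial -1·x^0·y^2 ↦ -1·X^0·Y^2·Z^0.
  monomial 1·x^0·y^0 ↦ 1·X^0·Y^0·Z^2.
Collecting: F(X, Y, Z) = -X**2 + X*Y - Y**2 + Z**2.


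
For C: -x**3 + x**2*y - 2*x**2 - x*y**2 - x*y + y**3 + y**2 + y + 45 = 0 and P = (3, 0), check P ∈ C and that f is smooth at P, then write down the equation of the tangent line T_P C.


Tangent line at P: -39*x + 7*y + 117 = 0.

Step 1: f(3, 0) = 0, so P lies on C.
Step 2: partial derivatives
  f_x(x, y) = -3*x**2 + 2*x*y - 4*x - y**2 - y, f_y(x, y) = x**2 - 2*x*y - x + 3*y**2 + 2*y + 1.
  f_x(P) = -39, f_y(P) = 7 (gradient nonzero, so P is smooth).
Step 3: tangent line at P: -39·(x − 3) + 7·(y − 0) = 0.
Expanding: -39*x + 7*y + 117 = 0.
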